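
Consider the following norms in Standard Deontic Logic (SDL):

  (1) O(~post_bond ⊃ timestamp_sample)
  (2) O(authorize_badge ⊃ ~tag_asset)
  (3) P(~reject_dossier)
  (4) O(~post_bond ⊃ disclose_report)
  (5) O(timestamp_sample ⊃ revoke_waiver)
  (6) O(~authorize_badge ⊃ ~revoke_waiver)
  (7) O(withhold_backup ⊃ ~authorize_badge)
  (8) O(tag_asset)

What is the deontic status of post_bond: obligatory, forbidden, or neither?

From premise 8 we have O(tag_asset).
Premise 2, O(authorize_badge ⊃ ~tag_asset), contraposes to O(tag_asset ⊃ ~authorize_badge); with O(tag_asset) we get O(~authorize_badge).
Applying K to premise 6 (O(~authorize_badge ⊃ ~revoke_waiver)) and O(~authorize_badge) yields O(~revoke_waiver).
The contrapositive of premise 5 (O(timestamp_sample ⊃ revoke_waiver)) is O(~revoke_waiver ⊃ ~timestamp_sample), and O(~revoke_waiver) is already established, so O(~timestamp_sample).
Premise 1 is O(~post_bond ⊃ timestamp_sample); contrapositively O(~timestamp_sample ⊃ post_bond). Since O(~timestamp_sample) holds, K gives O(post_bond).
Premises 3, 4, 7 do not contribute to this derivation.
Hence post_bond is obligatory.

Obligatory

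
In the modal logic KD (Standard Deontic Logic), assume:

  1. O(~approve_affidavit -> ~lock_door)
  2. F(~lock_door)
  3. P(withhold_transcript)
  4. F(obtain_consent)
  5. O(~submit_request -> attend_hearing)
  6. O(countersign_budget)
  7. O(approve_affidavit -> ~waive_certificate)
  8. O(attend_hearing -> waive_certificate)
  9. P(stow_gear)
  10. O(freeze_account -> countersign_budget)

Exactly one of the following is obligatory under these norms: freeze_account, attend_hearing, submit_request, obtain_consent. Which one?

Premise 2, F(~lock_door), is equivalent to O(lock_door).
Premise 1 is O(~approve_affidavit -> ~lock_door); contrapositively O(lock_door -> approve_affidavit). Since O(lock_door) holds, K gives O(approve_affidavit).
Premise 7 is O(approve_affidavit -> ~waive_certificate); since O(approve_affidavit), deontic closure gives O(~waive_certificate).
The contrapositive of premise 8 (O(attend_hearing -> waive_certificate)) is O(~waive_certificate -> ~attend_hearing), and O(~waive_certificate) is already established, so O(~attend_hearing).
The contrapositive of premise 5 (O(~submit_request -> attend_hearing)) is O(~attend_hearing -> submit_request), and O(~attend_hearing) is already established, so O(submit_request).
So O(submit_request) holds — submit_request is obligatory. None of the other listed options is made obligatory by any chain of premises.

submit_request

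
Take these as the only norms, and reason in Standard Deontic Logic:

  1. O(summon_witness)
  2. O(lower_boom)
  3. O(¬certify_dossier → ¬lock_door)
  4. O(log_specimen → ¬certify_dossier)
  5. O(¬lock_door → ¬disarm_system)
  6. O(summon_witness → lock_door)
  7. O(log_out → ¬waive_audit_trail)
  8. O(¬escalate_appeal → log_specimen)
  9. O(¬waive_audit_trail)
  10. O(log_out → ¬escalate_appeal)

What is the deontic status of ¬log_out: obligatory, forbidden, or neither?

Obligatory

Premise 1 states O(summon_witness) outright.
Premise 6 is O(summon_witness → lock_door); since O(summon_witness), deontic closure gives O(lock_door).
Premise 3 is O(¬certify_dossier → ¬lock_door); contrapositively O(lock_door → certify_dossier). Since O(lock_door) holds, K gives O(certify_dossier).
Premise 4, O(log_specimen → ¬certify_dossier), contraposes to O(certify_dossier → ¬log_specimen); with O(certify_dossier) we get O(¬log_specimen).
Premise 8, O(¬escalate_appeal → log_specimen), contraposes to O(¬log_specimen → escalate_appeal); with O(¬log_specimen) we get O(escalate_appeal).
Premise 10 is O(log_out → ¬escalate_appeal); contrapositively O(escalate_appeal → ¬log_out). Since O(escalate_appeal) holds, K gives O(¬log_out).
Premises 2, 5, 7, 9 do not contribute to this derivation.
Hence ¬log_out is obligatory.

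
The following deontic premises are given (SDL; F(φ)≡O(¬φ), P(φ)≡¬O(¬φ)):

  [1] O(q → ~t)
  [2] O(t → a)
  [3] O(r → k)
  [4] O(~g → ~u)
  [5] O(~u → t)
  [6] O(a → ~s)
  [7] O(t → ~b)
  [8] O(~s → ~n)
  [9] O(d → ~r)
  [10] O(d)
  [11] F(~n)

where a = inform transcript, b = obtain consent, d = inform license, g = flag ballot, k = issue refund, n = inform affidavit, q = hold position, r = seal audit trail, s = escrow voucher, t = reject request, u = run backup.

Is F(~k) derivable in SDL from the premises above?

Premise 3 is O(r → k), but O(r) is not derivable from the premises, so it does not yield O(k).
No other premise forces O(k). An ideal world satisfying every premise can still have ~k true, so F(~k) is not derivable.

No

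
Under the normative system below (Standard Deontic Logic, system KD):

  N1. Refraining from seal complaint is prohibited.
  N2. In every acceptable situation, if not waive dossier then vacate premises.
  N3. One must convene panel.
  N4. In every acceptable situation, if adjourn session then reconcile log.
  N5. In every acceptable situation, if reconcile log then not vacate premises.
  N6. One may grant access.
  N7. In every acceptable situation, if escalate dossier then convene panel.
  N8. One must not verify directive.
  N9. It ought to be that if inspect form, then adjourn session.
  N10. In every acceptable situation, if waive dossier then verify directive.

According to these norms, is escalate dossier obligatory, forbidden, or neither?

Neither

Premise 7 is O(escalate_dossier → convene_panel); even if O(convene_panel) held, inferring O(escalate_dossier) would be affirming the consequent — invalid.
No premise or chain of K-axiom applications forces O(escalate_dossier), and none forces O(¬escalate_dossier). So escalate_dossier is neither obligatory nor forbidden under these norms.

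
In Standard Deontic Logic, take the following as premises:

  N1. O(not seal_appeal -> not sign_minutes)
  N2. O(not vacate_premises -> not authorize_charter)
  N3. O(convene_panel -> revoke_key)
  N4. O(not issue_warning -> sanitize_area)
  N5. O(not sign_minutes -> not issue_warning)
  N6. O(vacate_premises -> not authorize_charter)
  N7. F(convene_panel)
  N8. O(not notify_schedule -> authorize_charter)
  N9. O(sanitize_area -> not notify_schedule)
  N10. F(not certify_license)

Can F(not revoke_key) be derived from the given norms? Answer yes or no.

Premise 3 is O(convene_panel -> revoke_key), but O(convene_panel) is not derivable from the premises, so it does not yield O(revoke_key).
No other premise forces O(revoke_key). An ideal world satisfying every premise can still have not revoke_key true, so F(not revoke_key) is not derivable.

No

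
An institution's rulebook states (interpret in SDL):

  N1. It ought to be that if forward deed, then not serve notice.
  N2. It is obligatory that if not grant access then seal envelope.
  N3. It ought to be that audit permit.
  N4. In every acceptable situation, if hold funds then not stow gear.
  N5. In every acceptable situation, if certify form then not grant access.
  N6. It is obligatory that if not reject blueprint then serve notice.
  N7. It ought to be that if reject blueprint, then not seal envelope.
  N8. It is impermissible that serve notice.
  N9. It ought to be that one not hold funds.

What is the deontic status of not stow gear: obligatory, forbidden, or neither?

Premise 4 is O(hold_funds → ¬stow_gear), but O(hold_funds) is not derivable from the premises, so it does not yield O(¬stow_gear).
No premise or chain of K-axiom applications forces O(¬stow_gear), and none forces O(stow_gear). So ¬stow_gear is neither obligatory nor forbidden under these norms.

Neither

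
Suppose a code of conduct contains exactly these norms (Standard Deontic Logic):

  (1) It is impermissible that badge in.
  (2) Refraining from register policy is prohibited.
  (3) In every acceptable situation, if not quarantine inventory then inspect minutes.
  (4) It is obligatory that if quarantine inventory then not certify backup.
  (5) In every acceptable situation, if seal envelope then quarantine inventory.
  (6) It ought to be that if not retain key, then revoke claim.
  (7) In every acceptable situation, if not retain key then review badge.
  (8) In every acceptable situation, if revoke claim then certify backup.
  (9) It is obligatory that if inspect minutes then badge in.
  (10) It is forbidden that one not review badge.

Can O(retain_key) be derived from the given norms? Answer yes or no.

F(badge_in) at premise 1 means O(¬badge_in).
Premise 9, O(inspect_minutes → badge_in), contraposes to O(¬badge_in → ¬inspect_minutes); with O(¬badge_in) we get O(¬inspect_minutes).
The contrapositive of premise 3 (O(¬quarantine_inventory → inspect_minutes)) is O(¬inspect_minutes → quarantine_inventory), and O(¬inspect_minutes) is already established, so O(quarantine_inventory).
Applying K to premise 4 (O(quarantine_inventory → ¬certify_backup)) and O(quarantine_inventory) yields O(¬certify_backup).
The contrapositive of premise 8 (O(revoke_claim → certify_backup)) is O(¬certify_backup → ¬revoke_claim), and O(¬certify_backup) is already established, so O(¬revoke_claim).
Premise 6 is O(¬retain_key → revoke_claim); contrapositively O(¬revoke_claim → retain_key). Since O(¬revoke_claim) holds, K gives O(retain_key).
Premises 2, 5, 7, 10 do not contribute to this derivation.
So O(retain_key) follows.

Yes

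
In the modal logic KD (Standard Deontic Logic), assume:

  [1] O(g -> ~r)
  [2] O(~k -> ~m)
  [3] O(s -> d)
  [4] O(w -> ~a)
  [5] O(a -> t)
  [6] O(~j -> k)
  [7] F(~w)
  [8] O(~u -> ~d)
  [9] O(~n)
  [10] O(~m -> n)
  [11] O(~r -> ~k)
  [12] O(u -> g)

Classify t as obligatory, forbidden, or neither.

Neither

Premise 5 is O(a -> t), but O(a) is not derivable from the premises, so it does not yield O(t).
No premise or chain of K-axiom applications forces O(t), and none forces O(~t). So t is neither obligatory nor forbidden under these norms.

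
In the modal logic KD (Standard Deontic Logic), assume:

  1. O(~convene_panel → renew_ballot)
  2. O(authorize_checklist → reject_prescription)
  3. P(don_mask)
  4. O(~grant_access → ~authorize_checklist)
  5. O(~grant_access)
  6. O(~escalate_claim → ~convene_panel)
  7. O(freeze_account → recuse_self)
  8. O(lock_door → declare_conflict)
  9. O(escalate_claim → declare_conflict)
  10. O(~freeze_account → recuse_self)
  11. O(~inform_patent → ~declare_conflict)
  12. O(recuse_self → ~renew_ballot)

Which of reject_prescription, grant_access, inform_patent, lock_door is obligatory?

inform_patent

By case analysis on ~freeze_account: premise 10 gives O(~freeze_account → recuse_self) and premise 7 gives O(freeze_account → recuse_self), so O(recuse_self) either way.
With premise 12, O(recuse_self → ~renew_ballot), the K-axiom yields O(~renew_ballot).
Premise 1 is O(~convene_panel → renew_ballot); contrapositively O(~renew_ballot → convene_panel). Since O(~renew_ballot) holds, K gives O(convene_panel).
Premise 6, O(~escalate_claim → ~convene_panel), contraposes to O(convene_panel → escalate_claim); with O(convene_panel) we get O(escalate_claim).
Applying K to premise 9 (O(escalate_claim → declare_conflict)) and O(escalate_claim) yields O(declare_conflict).
Premise 11, O(~inform_patent → ~declare_conflict), contraposes to O(declare_conflict → inform_patent); with O(declare_conflict) we get O(inform_patent).
So O(inform_patent) holds — inform_patent is obligatory. None of the other listed options is made obligatory by any chain of premises.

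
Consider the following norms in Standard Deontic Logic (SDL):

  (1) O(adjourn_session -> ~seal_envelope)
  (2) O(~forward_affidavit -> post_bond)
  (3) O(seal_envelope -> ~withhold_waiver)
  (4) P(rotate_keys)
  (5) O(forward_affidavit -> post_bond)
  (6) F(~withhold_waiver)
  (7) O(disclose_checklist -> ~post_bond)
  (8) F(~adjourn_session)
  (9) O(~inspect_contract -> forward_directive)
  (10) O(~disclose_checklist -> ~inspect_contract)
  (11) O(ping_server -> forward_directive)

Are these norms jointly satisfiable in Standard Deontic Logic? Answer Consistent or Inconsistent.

Consistent

Premise 3 is O(seal_envelope -> ~withhold_waiver), but O(seal_envelope) is not derivable from the premises, so it does not yield O(~withhold_waiver).
So O(~withhold_waiver) is not derivable, and the apparent clash with O(withhold_waiver) does not arise.
A world satisfying every obligation exists (e.g. adjourn_session=true, disclose_checklist=false, forward_affidavit=false, forward_directive=true, inspect_contract=false, ping_server=false, post_bond=true, rotate_keys=false, seal_envelope=false, withhold_waiver=true); no atom is both obligatory and forbidden, so the set is consistent.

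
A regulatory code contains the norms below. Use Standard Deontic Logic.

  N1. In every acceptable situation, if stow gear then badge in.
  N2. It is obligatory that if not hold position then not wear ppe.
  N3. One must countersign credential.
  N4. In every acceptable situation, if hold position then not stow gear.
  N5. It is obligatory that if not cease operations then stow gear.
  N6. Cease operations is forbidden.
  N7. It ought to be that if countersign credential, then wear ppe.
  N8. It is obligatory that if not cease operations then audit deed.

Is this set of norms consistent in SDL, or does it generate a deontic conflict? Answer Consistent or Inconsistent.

Premise 3 gives O(countersign_credential).
From O(countersign_credential) and premise 7, O(countersign_credential → wear_ppe), we obtain O(wear_ppe).
Premise 2, O(¬hold_position → ¬wear_ppe), contraposes to O(wear_ppe → hold_position); with O(wear_ppe) we get O(hold_position).
Applying K to premise 4 (O(hold_position → ¬stow_gear)) and O(hold_position) yields O(¬stow_gear).
Premise 5, O(¬cease_operations → stow_gear), contraposes to O(¬stow_gear → cease_operations); with O(¬stow_gear) we get O(cease_operations).
However, F(cease_operations) at premise 6 amounts to O(¬cease_operations).
We now have both O(cease_operations) and O(¬cease_operations) — cease_operations is simultaneously obligatory and forbidden, violating the D-axiom.

Inconsistent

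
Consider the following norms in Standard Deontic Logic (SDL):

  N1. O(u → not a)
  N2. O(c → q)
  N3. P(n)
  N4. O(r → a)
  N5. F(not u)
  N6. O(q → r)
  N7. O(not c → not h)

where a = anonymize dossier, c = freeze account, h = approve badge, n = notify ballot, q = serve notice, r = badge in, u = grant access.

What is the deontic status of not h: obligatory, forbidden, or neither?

Obligatory

Premise 5, F(not u), is equivalent to O(u).
From O(u) and premise 1, O(u → not a), we obtain O(not a).
Premise 4, O(r → a), contraposes to O(not a → not r); with O(not a) we get O(not r).
The contrapositive of premise 6 (O(q → r)) is O(not r → not q), and O(not r) is already established, so O(not q).
Premise 2, O(c → q), contraposes to O(not q → not c); with O(not q) we get O(not c).
Applying K to premise 7 (O(not c → not h)) and O(not c) yields O(not h).
Premise 3 does not contribute to this derivation.
Hence not h is obligatory.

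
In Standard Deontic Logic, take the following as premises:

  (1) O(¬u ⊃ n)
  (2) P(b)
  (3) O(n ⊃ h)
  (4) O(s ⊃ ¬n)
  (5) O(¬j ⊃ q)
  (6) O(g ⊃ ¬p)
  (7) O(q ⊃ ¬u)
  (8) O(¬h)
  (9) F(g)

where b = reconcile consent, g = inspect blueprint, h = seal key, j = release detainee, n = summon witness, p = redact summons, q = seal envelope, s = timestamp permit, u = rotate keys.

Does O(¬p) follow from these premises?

No

Premise 6 is O(g ⊃ ¬p), but O(g) is not derivable from the premises, so it does not yield O(¬p).
No other premise forces O(¬p). An ideal world satisfying every premise can still have ¬p false, so O(¬p) is not derivable.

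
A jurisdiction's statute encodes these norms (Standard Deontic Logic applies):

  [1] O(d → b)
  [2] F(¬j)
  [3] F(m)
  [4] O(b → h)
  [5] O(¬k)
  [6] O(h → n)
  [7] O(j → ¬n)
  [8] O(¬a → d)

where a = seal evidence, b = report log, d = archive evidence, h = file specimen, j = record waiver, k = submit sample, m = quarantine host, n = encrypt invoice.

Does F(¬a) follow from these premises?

Yes

Premise 2, F(¬j), is equivalent to O(j).
With premise 7, O(j → ¬n), the K-axiom yields O(¬n).
Premise 6, O(h → n), contraposes to O(¬n → ¬h); with O(¬n) we get O(¬h).
The contrapositive of premise 4 (O(b → h)) is O(¬h → ¬b), and O(¬h) is already established, so O(¬b).
The contrapositive of premise 1 (O(d → b)) is O(¬b → ¬d), and O(¬b) is already established, so O(¬d).
Premise 8 is O(¬a → d); contrapositively O(¬d → a). Since O(¬d) holds, K gives O(a).
Premises 3, 5 do not contribute to this derivation.
So O(a) holds, i.e. F(¬a). The claim follows.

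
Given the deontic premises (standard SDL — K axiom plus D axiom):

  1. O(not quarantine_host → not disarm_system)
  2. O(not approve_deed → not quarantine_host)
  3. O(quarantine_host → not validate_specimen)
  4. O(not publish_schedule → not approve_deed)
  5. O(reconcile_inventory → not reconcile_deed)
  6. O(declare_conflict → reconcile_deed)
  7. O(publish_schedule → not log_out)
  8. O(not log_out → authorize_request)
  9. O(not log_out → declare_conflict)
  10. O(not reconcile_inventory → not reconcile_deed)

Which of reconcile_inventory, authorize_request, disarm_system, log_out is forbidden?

Premises 5 and 10 are O(reconcile_inventory → not reconcile_deed) and O(not reconcile_inventory → not reconcile_deed); every ideal world satisfies reconcile_inventory or not reconcile_inventory, so in either case not reconcile_deed holds — hence O(not reconcile_deed).
Premise 6, O(declare_conflict → reconcile_deed), contraposes to O(not reconcile_deed → not declare_conflict); with O(not reconcile_deed) we get O(not declare_conflict).
Premise 9 is O(not log_out → declare_conflict); contrapositively O(not declare_conflict → log_out). Since O(not declare_conflict) holds, K gives O(log_out).
The contrapositive of premise 7 (O(publish_schedule → not log_out)) is O(log_out → not publish_schedule), and O(log_out) is already established, so O(not publish_schedule).
Premise 4 is O(not publish_schedule → not approve_deed); since O(not publish_schedule), deontic closure gives O(not approve_deed).
Applying K to premise 2 (O(not approve_deed → not quarantine_host)) and O(not approve_deed) yields O(not quarantine_host).
With premise 1, O(not quarantine_host → not disarm_system), the K-axiom yields O(not disarm_system).
So O(not disarm_system) holds, i.e. disarm_system is forbidden. None of the other listed options is forbidden under the premises.

disarm_system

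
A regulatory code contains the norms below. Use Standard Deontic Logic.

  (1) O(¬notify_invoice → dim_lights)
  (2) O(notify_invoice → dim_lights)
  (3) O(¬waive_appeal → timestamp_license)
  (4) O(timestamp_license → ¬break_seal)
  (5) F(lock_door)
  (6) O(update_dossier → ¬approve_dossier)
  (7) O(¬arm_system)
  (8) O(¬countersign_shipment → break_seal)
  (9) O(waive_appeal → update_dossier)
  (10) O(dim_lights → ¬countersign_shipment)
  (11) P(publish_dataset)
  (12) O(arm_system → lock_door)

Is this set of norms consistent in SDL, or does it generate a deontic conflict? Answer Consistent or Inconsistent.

Consistent

Premise 12 is O(arm_system → lock_door), but O(arm_system) is not derivable from the premises, so it does not yield O(lock_door).
So O(lock_door) is not derivable, and the apparent clash with O(¬lock_door) does not arise.
A world satisfying every obligation exists (e.g. approve_dossier=false, arm_system=false, break_seal=true, countersign_shipment=false, dim_lights=true, lock_door=false, notify_invoice=false, publish_dataset=false, timestamp_license=false, update_dossier=true, waive_appeal=true); no atom is both obligatory and forbidden, so the set is consistent.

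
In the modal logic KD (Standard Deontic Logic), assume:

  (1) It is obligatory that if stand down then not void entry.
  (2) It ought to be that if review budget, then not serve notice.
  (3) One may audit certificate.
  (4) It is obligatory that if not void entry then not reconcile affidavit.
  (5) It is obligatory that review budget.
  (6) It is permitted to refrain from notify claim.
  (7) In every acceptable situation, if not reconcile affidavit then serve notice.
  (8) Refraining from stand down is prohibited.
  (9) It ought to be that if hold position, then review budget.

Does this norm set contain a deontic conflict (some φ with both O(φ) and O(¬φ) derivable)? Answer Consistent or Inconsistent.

Premise 5 gives O(review_budget).
From O(review_budget) and premise 2, O(review_budget → ¬serve_notice), we obtain O(¬serve_notice).
Premise 7, O(¬reconcile_affidavit → serve_notice), contraposes to O(¬serve_notice → reconcile_affidavit); with O(¬serve_notice) we get O(reconcile_affidavit).
Premise 4 is O(¬void_entry → ¬reconcile_affidavit); contrapositively O(reconcile_affidavit → void_entry). Since O(reconcile_affidavit) holds, K gives O(void_entry).
Premise 1, O(stand_down → ¬void_entry), contraposes to O(void_entry → ¬stand_down); with O(void_entry) we get O(¬stand_down).
But premise 8, F(¬stand_down), means O(stand_down).
We now have both O(¬stand_down) and O(stand_down) — stand_down is simultaneously obligatory and forbidden, violating the D-axiom.

Inconsistent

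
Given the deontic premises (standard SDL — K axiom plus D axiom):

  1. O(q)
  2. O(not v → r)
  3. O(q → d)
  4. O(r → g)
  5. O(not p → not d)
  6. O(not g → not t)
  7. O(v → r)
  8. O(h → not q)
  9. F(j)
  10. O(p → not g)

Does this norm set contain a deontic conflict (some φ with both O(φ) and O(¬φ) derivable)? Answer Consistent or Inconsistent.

Premises 7 and 2 cover both cases: O(v → r) and O(not v → r). Since v ∨ not v is a tautology, O(r) follows.
With premise 4, O(r → g), the K-axiom yields O(g).
The contrapositive of premise 10 (O(p → not g)) is O(g → not p), and O(g) is already established, so O(not p).
From O(not p) and premise 5, O(not p → not d), we obtain O(not d).
Premise 3, O(q → d), contraposes to O(not d → not q); with O(not d) we get O(not q).
But premise 1 directly asserts O(q).
We now have both O(not q) and O(q) — q is simultaneously obligatory and forbidden, violating the D-axiom.

Inconsistent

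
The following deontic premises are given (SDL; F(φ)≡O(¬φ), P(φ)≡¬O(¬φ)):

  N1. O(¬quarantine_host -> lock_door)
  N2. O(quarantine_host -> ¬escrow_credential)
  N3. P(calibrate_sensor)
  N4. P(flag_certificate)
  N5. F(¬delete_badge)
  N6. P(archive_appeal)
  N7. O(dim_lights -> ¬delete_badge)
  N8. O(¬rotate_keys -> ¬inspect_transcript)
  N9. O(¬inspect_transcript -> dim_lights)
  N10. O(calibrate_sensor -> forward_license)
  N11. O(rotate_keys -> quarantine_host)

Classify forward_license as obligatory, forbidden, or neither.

Neither

Premise 10 is O(calibrate_sensor -> forward_license), but O(calibrate_sensor) is not derivable from the premises (the permission P(calibrate_sensor) asserts only ¬O(¬calibrate_sensor), not O(calibrate_sensor)), so it does not yield O(forward_license).
No premise or chain of K-axiom applications forces O(forward_license), and none forces O(¬forward_license). So forward_license is neither obligatory nor forbidden under these norms.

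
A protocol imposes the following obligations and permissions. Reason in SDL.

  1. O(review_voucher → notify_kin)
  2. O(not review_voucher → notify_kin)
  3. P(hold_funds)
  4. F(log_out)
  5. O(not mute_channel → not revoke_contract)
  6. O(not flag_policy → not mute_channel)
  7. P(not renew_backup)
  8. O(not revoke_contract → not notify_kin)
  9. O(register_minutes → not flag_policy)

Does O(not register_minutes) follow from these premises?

Yes

By case analysis on review_voucher: premise 1 gives O(review_voucher → notify_kin) and premise 2 gives O(not review_voucher → notify_kin), so O(notify_kin) either way.
The contrapositive of premise 8 (O(not revoke_contract → not notify_kin)) is O(notify_kin → revoke_contract), and O(notify_kin) is already established, so O(revoke_contract).
Premise 5 is O(not mute_channel → not revoke_contract); contrapositively O(revoke_contract → mute_channel). Since O(revoke_contract) holds, K gives O(mute_channel).
The contrapositive of premise 6 (O(not flag_policy → not mute_channel)) is O(mute_channel → flag_policy), and O(mute_channel) is already established, so O(flag_policy).
Premise 9 is O(register_minutes → not flag_policy); contrapositively O(flag_policy → not register_minutes). Since O(flag_policy) holds, K gives O(not register_minutes).
Premises 3, 4, 7 do not contribute to this derivation.
So O(not register_minutes) follows.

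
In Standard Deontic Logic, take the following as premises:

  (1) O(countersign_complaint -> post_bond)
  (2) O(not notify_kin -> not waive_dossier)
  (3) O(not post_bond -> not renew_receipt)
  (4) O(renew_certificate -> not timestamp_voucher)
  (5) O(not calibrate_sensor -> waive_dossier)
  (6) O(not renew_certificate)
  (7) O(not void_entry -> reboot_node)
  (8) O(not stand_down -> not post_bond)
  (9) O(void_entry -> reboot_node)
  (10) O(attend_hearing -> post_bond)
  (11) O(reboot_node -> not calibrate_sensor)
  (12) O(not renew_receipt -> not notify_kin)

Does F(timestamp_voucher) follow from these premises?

No

Premise 4 is O(renew_certificate -> not timestamp_voucher), but O(renew_certificate) is not derivable from the premises, so it does not yield O(not timestamp_voucher).
No other premise forces O(not timestamp_voucher). An ideal world satisfying every premise can still have timestamp_voucher true, so F(timestamp_voucher) is not derivable.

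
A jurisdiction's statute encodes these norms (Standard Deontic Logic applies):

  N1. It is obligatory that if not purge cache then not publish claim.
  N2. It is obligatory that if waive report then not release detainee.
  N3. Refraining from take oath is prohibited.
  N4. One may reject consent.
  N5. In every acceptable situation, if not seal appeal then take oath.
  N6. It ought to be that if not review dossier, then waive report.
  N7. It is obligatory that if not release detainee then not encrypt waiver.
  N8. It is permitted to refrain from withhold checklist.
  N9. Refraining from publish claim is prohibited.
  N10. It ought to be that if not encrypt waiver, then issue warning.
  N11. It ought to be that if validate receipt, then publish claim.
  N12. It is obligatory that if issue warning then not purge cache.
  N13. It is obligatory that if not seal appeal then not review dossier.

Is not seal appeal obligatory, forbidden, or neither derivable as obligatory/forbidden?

Forbidden

Premise 9, F(¬publish_claim), is equivalent to O(publish_claim).
The contrapositive of premise 1 (O(¬purge_cache → ¬publish_claim)) is O(publish_claim → purge_cache), and O(publish_claim) is already established, so O(purge_cache).
Premise 12, O(issue_warning → ¬purge_cache), contraposes to O(purge_cache → ¬issue_warning); with O(purge_cache) we get O(¬issue_warning).
Premise 10 is O(¬encrypt_waiver → issue_warning); contrapositively O(¬issue_warning → encrypt_waiver). Since O(¬issue_warning) holds, K gives O(encrypt_waiver).
Premise 7 is O(¬release_detainee → ¬encrypt_waiver); contrapositively O(encrypt_waiver → release_detainee). Since O(encrypt_waiver) holds, K gives O(release_detainee).
Premise 2 is O(waive_report → ¬release_detainee); contrapositively O(release_detainee → ¬waive_report). Since O(release_detainee) holds, K gives O(¬waive_report).
Premise 6 is O(¬review_dossier → waive_report); contrapositively O(¬waive_report → review_dossier). Since O(¬waive_report) holds, K gives O(review_dossier).
The contrapositive of premise 13 (O(¬seal_appeal → ¬review_dossier)) is O(review_dossier → seal_appeal), and O(review_dossier) is already established, so O(seal_appeal).
Premises 3, 4, 5, 8, 11 do not contribute to this derivation.
Thus O(seal_appeal), which is F(¬seal_appeal): ¬seal_appeal is forbidden.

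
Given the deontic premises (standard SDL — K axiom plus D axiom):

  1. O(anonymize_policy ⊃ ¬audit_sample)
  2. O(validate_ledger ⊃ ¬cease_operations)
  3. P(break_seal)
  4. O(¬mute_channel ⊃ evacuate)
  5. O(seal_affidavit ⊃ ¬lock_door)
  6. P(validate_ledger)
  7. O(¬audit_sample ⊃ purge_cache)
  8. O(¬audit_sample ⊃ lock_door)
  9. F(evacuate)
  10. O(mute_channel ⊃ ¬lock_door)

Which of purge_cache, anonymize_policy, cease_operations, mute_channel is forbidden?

anonymize_policy

Premise 9 is F(evacuate), i.e. O(¬evacuate).
Premise 4, O(¬mute_channel ⊃ evacuate), contraposes to O(¬evacuate ⊃ mute_channel); with O(¬evacuate) we get O(mute_channel).
Applying K to premise 10 (O(mute_channel ⊃ ¬lock_door)) and O(mute_channel) yields O(¬lock_door).
Premise 8 is O(¬audit_sample ⊃ lock_door); contrapositively O(¬lock_door ⊃ audit_sample). Since O(¬lock_door) holds, K gives O(audit_sample).
Premise 1, O(anonymize_policy ⊃ ¬audit_sample), contraposes to O(audit_sample ⊃ ¬anonymize_policy); with O(audit_sample) we get O(¬anonymize_policy).
So O(¬anonymize_policy) holds, i.e. anonymize_policy is forbidden. None of the other listed options is forbidden under the premises.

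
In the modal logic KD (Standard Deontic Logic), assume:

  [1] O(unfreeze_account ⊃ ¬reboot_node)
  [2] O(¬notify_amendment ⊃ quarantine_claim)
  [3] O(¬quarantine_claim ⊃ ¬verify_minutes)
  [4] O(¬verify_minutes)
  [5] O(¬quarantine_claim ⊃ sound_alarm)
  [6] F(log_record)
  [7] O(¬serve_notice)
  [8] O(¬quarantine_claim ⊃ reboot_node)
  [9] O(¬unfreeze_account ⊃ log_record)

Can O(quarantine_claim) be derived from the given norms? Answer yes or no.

Yes

F(log_record) at premise 6 means O(¬log_record).
The contrapositive of premise 9 (O(¬unfreeze_account ⊃ log_record)) is O(¬log_record ⊃ unfreeze_account), and O(¬log_record) is already established, so O(unfreeze_account).
Premise 1 is O(unfreeze_account ⊃ ¬reboot_node); since O(unfreeze_account), deontic closure gives O(¬reboot_node).
The contrapositive of premise 8 (O(¬quarantine_claim ⊃ reboot_node)) is O(¬reboot_node ⊃ quarantine_claim), and O(¬reboot_node) is already established, so O(quarantine_claim).
Premises 2, 3, 4, 5, 7 do not contribute to this derivation.
So O(quarantine_claim) follows.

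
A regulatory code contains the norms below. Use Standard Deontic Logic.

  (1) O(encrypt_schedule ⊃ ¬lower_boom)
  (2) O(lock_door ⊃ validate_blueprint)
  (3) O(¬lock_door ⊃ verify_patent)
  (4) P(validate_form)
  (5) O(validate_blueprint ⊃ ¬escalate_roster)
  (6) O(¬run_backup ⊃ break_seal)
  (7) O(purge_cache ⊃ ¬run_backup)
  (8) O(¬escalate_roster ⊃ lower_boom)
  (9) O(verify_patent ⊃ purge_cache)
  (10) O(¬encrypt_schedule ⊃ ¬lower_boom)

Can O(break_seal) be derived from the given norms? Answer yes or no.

By case analysis on encrypt_schedule: premise 1 gives O(encrypt_schedule ⊃ ¬lower_boom) and premise 10 gives O(¬encrypt_schedule ⊃ ¬lower_boom), so O(¬lower_boom) either way.
Premise 8 is O(¬escalate_roster ⊃ lower_boom); contrapositively O(¬lower_boom ⊃ escalate_roster). Since O(¬lower_boom) holds, K gives O(escalate_roster).
The contrapositive of premise 5 (O(validate_blueprint ⊃ ¬escalate_roster)) is O(escalate_roster ⊃ ¬validate_blueprint), and O(escalate_roster) is already established, so O(¬validate_blueprint).
The contrapositive of premise 2 (O(lock_door ⊃ validate_blueprint)) is O(¬validate_blueprint ⊃ ¬lock_door), and O(¬validate_blueprint) is already established, so O(¬lock_door).
From O(¬lock_door) and premise 3, O(¬lock_door ⊃ verify_patent), we obtain O(verify_patent).
Applying K to premise 9 (O(verify_patent ⊃ purge_cache)) and O(verify_patent) yields O(purge_cache).
Applying K to premise 7 (O(purge_cache ⊃ ¬run_backup)) and O(purge_cache) yields O(¬run_backup).
Premise 6 is O(¬run_backup ⊃ break_seal); since O(¬run_backup), deontic closure gives O(break_seal).
Premise 4 does not contribute to this derivation.
So O(break_seal) follows.

Yes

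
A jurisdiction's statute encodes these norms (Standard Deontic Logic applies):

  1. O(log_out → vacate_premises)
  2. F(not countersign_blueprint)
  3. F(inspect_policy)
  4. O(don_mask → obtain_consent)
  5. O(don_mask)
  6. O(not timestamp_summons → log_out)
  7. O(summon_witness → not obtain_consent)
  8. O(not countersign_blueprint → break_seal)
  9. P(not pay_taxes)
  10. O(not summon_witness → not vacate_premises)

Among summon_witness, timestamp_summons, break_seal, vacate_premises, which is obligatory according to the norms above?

From premise 5 we have O(don_mask).
With premise 4, O(don_mask → obtain_consent), the K-axiom yields O(obtain_consent).
Premise 7 is O(summon_witness → not obtain_consent); contrapositively O(obtain_consent → not summon_witness). Since O(obtain_consent) holds, K gives O(not summon_witness).
Premise 10 is O(not summon_witness → not vacate_premises); since O(not summon_witness), deontic closure gives O(not vacate_premises).
Premise 1, O(log_out → vacate_premises), contraposes to O(not vacate_premises → not log_out); with O(not vacate_premises) we get O(not log_out).
Premise 6 is O(not timestamp_summons → log_out); contrapositively O(not log_out → timestamp_summons). Since O(not log_out) holds, K gives O(timestamp_summons).
So O(timestamp_summons) holds — timestamp_summons is obligatory. None of the other listed options is made obligatory by any chain of premises.

timestamp_summons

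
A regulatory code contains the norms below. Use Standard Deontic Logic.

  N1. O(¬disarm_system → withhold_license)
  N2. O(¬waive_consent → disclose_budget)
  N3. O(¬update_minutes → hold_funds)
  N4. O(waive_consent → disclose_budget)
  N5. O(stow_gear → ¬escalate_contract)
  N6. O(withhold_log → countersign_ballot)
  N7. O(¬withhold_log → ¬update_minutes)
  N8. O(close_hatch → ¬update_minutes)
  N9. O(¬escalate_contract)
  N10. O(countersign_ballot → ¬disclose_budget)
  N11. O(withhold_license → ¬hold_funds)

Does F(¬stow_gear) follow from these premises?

Premise 5 is O(stow_gear → ¬escalate_contract); even if O(¬escalate_contract) held, inferring O(stow_gear) would be affirming the consequent — invalid.
No other premise forces O(stow_gear). An ideal world satisfying every premise can still have ¬stow_gear true, so F(¬stow_gear) is not derivable.

No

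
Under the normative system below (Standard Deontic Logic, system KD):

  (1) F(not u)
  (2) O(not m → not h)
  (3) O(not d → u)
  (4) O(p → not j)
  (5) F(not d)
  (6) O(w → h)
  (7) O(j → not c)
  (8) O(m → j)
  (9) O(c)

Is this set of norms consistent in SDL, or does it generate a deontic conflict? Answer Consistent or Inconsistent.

Consistent

Premise 3 is O(not d → u); even if O(u) held, inferring O(not d) would be affirming the consequent — invalid.
So O(not d) is not derivable, and the apparent clash with O(d) does not arise.
A world satisfying every obligation exists (e.g. c=true, d=true, h=false, j=false, m=false, p=false, u=true, w=false); no atom is both obligatory and forbidden, so the set is consistent.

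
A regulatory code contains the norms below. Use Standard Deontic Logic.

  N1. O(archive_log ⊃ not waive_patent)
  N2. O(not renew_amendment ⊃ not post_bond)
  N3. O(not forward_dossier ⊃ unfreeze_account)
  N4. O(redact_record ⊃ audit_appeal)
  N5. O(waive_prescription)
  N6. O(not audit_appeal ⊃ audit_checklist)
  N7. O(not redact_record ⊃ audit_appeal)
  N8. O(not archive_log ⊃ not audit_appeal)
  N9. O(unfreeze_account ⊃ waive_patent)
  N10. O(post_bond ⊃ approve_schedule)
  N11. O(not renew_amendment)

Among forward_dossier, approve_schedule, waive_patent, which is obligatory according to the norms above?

forward_dossier

Premises 7 and 4 are O(not redact_record ⊃ audit_appeal) and O(redact_record ⊃ audit_appeal); every ideal world satisfies not redact_record or redact_record, so in either case audit_appeal holds — hence O(audit_appeal).
Premise 8 is O(not archive_log ⊃ not audit_appeal); contrapositively O(audit_appeal ⊃ archive_log). Since O(audit_appeal) holds, K gives O(archive_log).
Applying K to premise 1 (O(archive_log ⊃ not waive_patent)) and O(archive_log) yields O(not waive_patent).
Premise 9 is O(unfreeze_account ⊃ waive_patent); contrapositively O(not waive_patent ⊃ not unfreeze_account). Since O(not waive_patent) holds, K gives O(not unfreeze_account).
Premise 3, O(not forward_dossier ⊃ unfreeze_account), contraposes to O(not unfreeze_account ⊃ forward_dossier); with O(not unfreeze_account) we get O(forward_dossier).
So O(forward_dossier) holds — forward_dossier is obligatory. None of the other listed options is made obligatory by any chain of premises.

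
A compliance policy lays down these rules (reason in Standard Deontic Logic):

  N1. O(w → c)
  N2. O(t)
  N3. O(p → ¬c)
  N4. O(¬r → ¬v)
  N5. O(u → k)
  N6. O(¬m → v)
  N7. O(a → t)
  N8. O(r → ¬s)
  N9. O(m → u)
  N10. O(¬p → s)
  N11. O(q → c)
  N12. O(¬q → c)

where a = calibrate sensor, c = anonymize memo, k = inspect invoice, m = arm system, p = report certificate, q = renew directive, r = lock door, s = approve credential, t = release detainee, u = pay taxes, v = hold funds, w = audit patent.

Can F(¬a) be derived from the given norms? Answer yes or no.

Premise 7 is O(a → t); even if O(t) held, inferring O(a) would be affirming the consequent — invalid.
No other premise forces O(a). An ideal world satisfying every premise can still have ¬a true, so F(¬a) is not derivable.

No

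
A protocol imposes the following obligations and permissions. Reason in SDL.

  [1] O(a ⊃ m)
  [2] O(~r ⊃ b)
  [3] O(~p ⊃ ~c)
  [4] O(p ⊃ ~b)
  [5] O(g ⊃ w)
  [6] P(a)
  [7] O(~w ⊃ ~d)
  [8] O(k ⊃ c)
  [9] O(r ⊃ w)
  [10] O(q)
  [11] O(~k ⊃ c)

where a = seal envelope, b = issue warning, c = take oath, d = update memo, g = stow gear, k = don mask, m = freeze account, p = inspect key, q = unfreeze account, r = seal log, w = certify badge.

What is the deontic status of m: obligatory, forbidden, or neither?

Neither

Premise 1 is O(a ⊃ m), but O(a) is not derivable from the premises (the permission P(a) asserts only ~O(~a), not O(a)), so it does not yield O(m).
No premise or chain of K-axiom applications forces O(m), and none forces O(~m). So m is neither obligatory nor forbidden under these norms.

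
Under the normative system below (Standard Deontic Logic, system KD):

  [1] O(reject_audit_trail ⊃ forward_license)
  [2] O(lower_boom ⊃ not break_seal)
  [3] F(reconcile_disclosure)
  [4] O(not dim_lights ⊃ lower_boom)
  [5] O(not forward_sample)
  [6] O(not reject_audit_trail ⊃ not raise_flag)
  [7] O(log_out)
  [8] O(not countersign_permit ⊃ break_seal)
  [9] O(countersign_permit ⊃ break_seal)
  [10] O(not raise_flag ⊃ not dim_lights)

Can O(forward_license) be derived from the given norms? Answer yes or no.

Yes

Premises 8 and 9 are O(not countersign_permit ⊃ break_seal) and O(countersign_permit ⊃ break_seal); every ideal world satisfies not countersign_permit or countersign_permit, so in either case break_seal holds — hence O(break_seal).
The contrapositive of premise 2 (O(lower_boom ⊃ not break_seal)) is O(break_seal ⊃ not lower_boom), and O(break_seal) is already established, so O(not lower_boom).
Premise 4, O(not dim_lights ⊃ lower_boom), contraposes to O(not lower_boom ⊃ dim_lights); with O(not lower_boom) we get O(dim_lights).
Premise 10, O(not raise_flag ⊃ not dim_lights), contraposes to O(dim_lights ⊃ raise_flag); with O(dim_lights) we get O(raise_flag).
Premise 6, O(not reject_audit_trail ⊃ not raise_flag), contraposes to O(raise_flag ⊃ reject_audit_trail); with O(raise_flag) we get O(reject_audit_trail).
From O(reject_audit_trail) and premise 1, O(reject_audit_trail ⊃ forward_license), we obtain O(forward_license).
Premises 3, 5, 7 do not contribute to this derivation.
So O(forward_license) follows.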